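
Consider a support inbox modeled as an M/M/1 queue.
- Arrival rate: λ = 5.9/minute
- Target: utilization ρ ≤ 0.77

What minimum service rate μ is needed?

ρ = λ/μ, so μ = λ/ρ
μ ≥ 5.9/0.77 = 7.6623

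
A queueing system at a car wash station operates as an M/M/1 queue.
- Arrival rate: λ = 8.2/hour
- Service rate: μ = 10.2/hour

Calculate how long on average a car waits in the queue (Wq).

First, compute utilization: ρ = λ/μ = 8.2/10.2 = 0.8039
For M/M/1: Wq = λ/(μ(μ-λ))
Wq = 8.2/(10.2 × (10.2-8.2))
Wq = 8.2/(10.2 × 2.00)
Wq = 0.4020 hours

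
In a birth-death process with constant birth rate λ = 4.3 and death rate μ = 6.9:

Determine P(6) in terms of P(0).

For constant rates: P(n)/P(0) = (λ/μ)^n
P(6)/P(0) = (4.3/6.9)^6 = 0.6232^6 = 0.05858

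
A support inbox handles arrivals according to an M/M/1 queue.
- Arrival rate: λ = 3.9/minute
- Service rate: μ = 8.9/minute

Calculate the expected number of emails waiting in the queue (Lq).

ρ = λ/μ = 3.9/8.9 = 0.4382
For M/M/1: Lq = λ²/(μ(μ-λ))
Lq = 15.21/(8.9 × 5.00)
Lq = 0.3418 emails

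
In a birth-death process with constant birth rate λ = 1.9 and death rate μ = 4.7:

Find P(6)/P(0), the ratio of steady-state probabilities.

For constant rates: P(n)/P(0) = (λ/μ)^n
P(6)/P(0) = (1.9/4.7)^6 = 0.404255^6 = 0.004364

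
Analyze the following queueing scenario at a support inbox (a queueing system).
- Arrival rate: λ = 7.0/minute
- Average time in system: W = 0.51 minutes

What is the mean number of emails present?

Little's Law: L = λW
L = 7.0 × 0.51 = 3.5700 emails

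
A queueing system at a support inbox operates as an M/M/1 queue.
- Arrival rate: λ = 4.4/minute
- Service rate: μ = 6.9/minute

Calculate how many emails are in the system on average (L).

ρ = λ/μ = 4.4/6.9 = 0.6377
For M/M/1: L = λ/(μ-λ)
L = 4.4/(6.9-4.4) = 4.4/2.50
L = 1.7600 emails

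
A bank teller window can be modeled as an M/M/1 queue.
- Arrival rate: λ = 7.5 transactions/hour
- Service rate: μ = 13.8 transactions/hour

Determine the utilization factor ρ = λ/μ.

Server utilization: ρ = λ/μ
ρ = 7.5/13.8 = 0.5435
The server is busy 54.35% of the time.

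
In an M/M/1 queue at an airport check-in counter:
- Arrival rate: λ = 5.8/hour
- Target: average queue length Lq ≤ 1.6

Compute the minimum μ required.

For M/M/1: Lq = λ²/(μ(μ-λ))
Need Lq ≤ 1.6, i.e. μ(μ-λ) ≥ λ²/1.6
μ² - 5.8μ - 33.64/1.6 ≥ 0  →  μ² - 5.8μ - 21.0250 ≥ 0
Quadratic formula (positive root): μ = [λ + √(λ² + 4×21.0250)]/2
Discriminant: 33.64 + 4×21.0250 = 117.7400, √117.7400 = 10.8508
μ ≥ (5.8 + 10.8508)/2 = 8.3254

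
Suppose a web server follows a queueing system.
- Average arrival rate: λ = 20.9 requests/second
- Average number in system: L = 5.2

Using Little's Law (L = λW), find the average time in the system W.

Little's Law: L = λW, so W = L/λ
W = 5.2/20.9 = 0.2488 seconds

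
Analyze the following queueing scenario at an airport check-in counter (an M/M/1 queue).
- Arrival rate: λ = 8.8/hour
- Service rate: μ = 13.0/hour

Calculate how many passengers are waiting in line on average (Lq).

ρ = λ/μ = 8.8/13.0 = 0.6769
For M/M/1: Lq = λ²/(μ(μ-λ))
Lq = 77.44/(13.0 × 4.20)
Lq = 1.4183 passengers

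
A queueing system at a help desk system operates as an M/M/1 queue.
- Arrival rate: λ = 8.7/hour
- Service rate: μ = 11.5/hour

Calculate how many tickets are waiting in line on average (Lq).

ρ = λ/μ = 8.7/11.5 = 0.7565
For M/M/1: Lq = λ²/(μ(μ-λ))
Lq = 75.69/(11.5 × 2.80)
Lq = 2.3506 tickets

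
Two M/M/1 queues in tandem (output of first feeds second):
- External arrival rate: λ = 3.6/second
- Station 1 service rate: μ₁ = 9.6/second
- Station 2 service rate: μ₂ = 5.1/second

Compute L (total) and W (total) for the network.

By Jackson's theorem, each station behaves as independent M/M/1.
Station 1: ρ₁ = 3.6/9.6 = 0.3750, L₁ = ρ₁/(1-ρ₁) = λ/(μ₁-λ) = 3.6/6.00 = 0.6000
Station 2: ρ₂ = 3.6/5.1 = 0.7059, L₂ = ρ₂/(1-ρ₂) = λ/(μ₂-λ) = 3.6/1.50 = 2.4000
Total: L = L₁ + L₂ = 0.6000 + 2.4000 = 3.0000
W = L/λ = 3.0000/3.6 = 0.8333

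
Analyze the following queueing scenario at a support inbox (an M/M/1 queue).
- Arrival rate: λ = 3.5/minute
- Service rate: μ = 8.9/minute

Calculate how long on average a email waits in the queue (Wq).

First, compute utilization: ρ = λ/μ = 3.5/8.9 = 0.3933
For M/M/1: Wq = λ/(μ(μ-λ))
Wq = 3.5/(8.9 × (8.9-3.5))
Wq = 3.5/(8.9 × 5.40)
Wq = 0.07283 minutes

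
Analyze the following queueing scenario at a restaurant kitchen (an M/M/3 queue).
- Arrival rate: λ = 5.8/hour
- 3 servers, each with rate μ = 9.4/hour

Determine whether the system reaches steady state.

Stability requires ρ = λ/(cμ) < 1
ρ = 5.8/(3 × 9.4) = 5.8/28.20 = 0.2057
Since 0.2057 < 1, the system is STABLE.
The servers are busy 20.57% of the time.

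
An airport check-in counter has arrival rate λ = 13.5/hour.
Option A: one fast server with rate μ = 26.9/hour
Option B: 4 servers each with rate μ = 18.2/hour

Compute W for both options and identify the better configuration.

Option A: single server μ = 26.9 (M/M/1)
  ρ_A = 13.5/26.9 = 0.5019
  W_A = 1/(μ-λ) = 1/(26.9-13.5) = 1/13.40 = 0.07463

Option B: 4 servers μ = 18.2 (M/M/4)
  ρ_B = λ/(cμ) = 13.5/(4×18.2) = 0.1854
  Offered load a = λ/μ = cρ = 13.5/18.2 = 0.7418
  P₀ = [ Σₙ₌₀^3 aⁿ/n! + a^4/(4!(1-ρ)) ]⁻¹
  Σ = a^0/0! + a^1/1! + a^2/2! + a^3/3! = 1.0000 + 0.7418 + 0.2751 + 0.06802 = 2.0849
  a^4/(4!(1-ρ)) = 0.30273/(24 × 0.81456) = 0.01549
  P₀ = 1/(2.0849 + 0.01549) = 0.4761
  Lq = P₀·a^4·ρ / (4!(1-ρ)²) = 0.4761 × 0.3027 × 0.1854 / (24 × 0.6635) = 0.001678
  Wq_B = Lq/λ = 0.001678/13.5 = 0.0001243
  W_B = Wq_B + 1/μ = 0.0001243 + 0.05495 = 0.05507

Since W_B = 0.05507 < W_A = 0.07463, Option B (multiple servers) has the shorter time in system.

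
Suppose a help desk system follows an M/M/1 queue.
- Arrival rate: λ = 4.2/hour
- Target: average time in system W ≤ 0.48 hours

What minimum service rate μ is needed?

For M/M/1: W = 1/(μ-λ)
Need W ≤ 0.48, so 1/(μ-λ) ≤ 0.48
μ - λ ≥ 1/0.48 = 2.0833
μ ≥ 4.2 + 2.0833 = 6.2833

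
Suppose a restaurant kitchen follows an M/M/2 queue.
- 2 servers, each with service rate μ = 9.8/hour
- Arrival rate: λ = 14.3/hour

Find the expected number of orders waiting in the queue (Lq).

Traffic intensity: ρ = λ/(cμ) = 14.3/(2×9.8) = 0.7296
Since ρ = 0.7296 < 1, system is stable.
Offered load a = λ/μ = cρ = 14.3/9.8 = 1.4592
P₀ = [ Σₙ₌₀^1 aⁿ/n! + a^2/(2!(1-ρ)) ]⁻¹
Σ = a^0/0! + a^1/1! = 1.0000 + 1.4592 = 2.4592
a^2/(2!(1-ρ)) = 2.1292/(2 × 0.27041) = 3.9370
P₀ = 1/(2.4592 + 3.9370) = 0.1563
Lq = P₀·a^2·ρ / (2!(1-ρ)²) = 0.156342 × 2.12922 × 0.729592 / (2 × 0.0731206) = 1.6608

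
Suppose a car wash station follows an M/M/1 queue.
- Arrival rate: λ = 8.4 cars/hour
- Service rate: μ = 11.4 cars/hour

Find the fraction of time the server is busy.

Server utilization: ρ = λ/μ
ρ = 8.4/11.4 = 0.7368
The server is busy 73.68% of the time.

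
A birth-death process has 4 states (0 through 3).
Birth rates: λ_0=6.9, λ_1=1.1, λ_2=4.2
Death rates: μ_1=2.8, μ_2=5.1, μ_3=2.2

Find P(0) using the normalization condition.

Ratios P(n)/P(0) = (λ₀···λₙ₋₁)/(μ₁···μₙ):
P(1)/P(0) = (6.9)/(2.8) = 2.4643
P(2)/P(0) = (6.9×1.1)/(2.8×5.1) = 0.5315
P(3)/P(0) = (6.9×1.1×4.2)/(2.8×5.1×2.2) = 1.0147

Normalization: ∑ P(n) = 1
P(0) × (1.0000 + 2.4643 + 0.5315 + 1.0147) = 1
P(0) × 5.0105 = 1
P(0) = 1/5.0105 = 0.1996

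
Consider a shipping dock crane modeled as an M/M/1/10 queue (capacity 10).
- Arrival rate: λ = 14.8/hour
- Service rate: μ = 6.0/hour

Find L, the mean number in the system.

ρ = λ/μ = 14.8/6.0 = 2.46667
P₀ = (1-ρ)/(1-ρ^(K+1)) = (1-2.46667)/(1-2.46667^11) = -1.4667/-20568.3975 = 0.00007131
P_K = P₀×ρ^K = 0.00007131 × 2.46667^10 = 0.00007131 × 8338.9337 = 0.5946
L = ρ[1 - (K+1)ρ^K + Kρ^(K+1)] / [(1-ρ)(1-ρ^(K+1))]
L = 2.46667 × (1 - 11×8338.9337 + 10×20569.3975) / ((1 - 2.46667) × (1 - 20569.3975)) = 9.3187 containers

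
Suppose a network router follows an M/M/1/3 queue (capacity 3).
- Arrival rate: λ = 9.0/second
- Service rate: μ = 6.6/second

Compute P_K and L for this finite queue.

ρ = λ/μ = 9.0/6.6 = 1.3636
P₀ = (1-ρ)/(1-ρ^(K+1)) = (1-1.3636)/(1-1.3636^4) = -0.3636/-2.4574 = 0.1480
P_K = P₀×ρ^K = 0.14796 × 1.3636^3 = 0.14796 × 2.5355 = 0.3752
Blocking probability P_3 = 0.3752 (37.52%)
L = ρ[1 - (K+1)ρ^K + Kρ^(K+1)] / [(1-ρ)(1-ρ^(K+1))]
L = 1.3636 × (1 - 4×2.53548 + 3×3.45739) / ((1 - 1.3636) × (1 - 3.45739)) = 1.8775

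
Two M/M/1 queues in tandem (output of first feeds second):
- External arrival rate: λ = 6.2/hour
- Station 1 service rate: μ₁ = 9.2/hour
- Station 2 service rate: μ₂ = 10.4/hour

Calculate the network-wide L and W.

By Jackson's theorem, each station behaves as independent M/M/1.
Station 1: ρ₁ = 6.2/9.2 = 0.6739, L₁ = ρ₁/(1-ρ₁) = λ/(μ₁-λ) = 6.2/3.00 = 2.0667
Station 2: ρ₂ = 6.2/10.4 = 0.5962, L₂ = ρ₂/(1-ρ₂) = λ/(μ₂-λ) = 6.2/4.20 = 1.4762
Total: L = L₁ + L₂ = 2.0667 + 1.4762 = 3.5429
W = L/λ = 3.5429/6.2 = 0.5714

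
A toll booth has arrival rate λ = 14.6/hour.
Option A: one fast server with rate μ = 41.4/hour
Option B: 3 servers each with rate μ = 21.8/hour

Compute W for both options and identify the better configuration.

Option A: single server μ = 41.4 (M/M/1)
  ρ_A = 14.6/41.4 = 0.3527
  W_A = 1/(μ-λ) = 1/(41.4-14.6) = 1/26.80 = 0.03731

Option B: 3 servers μ = 21.8 (M/M/3)
  ρ_B = λ/(cμ) = 14.6/(3×21.8) = 0.2232
  Offered load a = λ/μ = cρ = 14.6/21.8 = 0.6697
  P₀ = [ Σₙ₌₀^2 aⁿ/n! + a^3/(3!(1-ρ)) ]⁻¹
  Σ = a^0/0! + a^1/1! + a^2/2! = 1.0000 + 0.6697 + 0.2243 = 1.8940
  a^3/(3!(1-ρ)) = 0.3004/(6 × 0.7768) = 0.06445
  P₀ = 1/(1.8940 + 0.06445) = 0.5106
  Lq = P₀·a^3·ρ / (3!(1-ρ)²) = 0.51061 × 0.30039 × 0.22324 / (6 × 0.60335) = 0.009459
  Wq_B = Lq/λ = 0.009459/14.6 = 0.0006479
  W_B = Wq_B + 1/μ = 0.0006479 + 0.04587 = 0.04652

Since W_A = 0.03731 < W_B = 0.04652, Option A (single fast server) has the shorter time in system.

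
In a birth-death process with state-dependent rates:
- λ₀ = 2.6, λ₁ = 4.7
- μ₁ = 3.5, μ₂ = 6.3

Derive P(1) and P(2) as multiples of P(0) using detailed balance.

Balance equations:
State 0: λ₀P₀ = μ₁P₁ → P₁ = (λ₀/μ₁)P₀ = (2.6/3.5)P₀ = 0.7429P₀
State 1: P₂ = (λ₀λ₁)/(μ₁μ₂)P₀ = (2.6×4.7)/(3.5×6.3)P₀ = 0.5542P₀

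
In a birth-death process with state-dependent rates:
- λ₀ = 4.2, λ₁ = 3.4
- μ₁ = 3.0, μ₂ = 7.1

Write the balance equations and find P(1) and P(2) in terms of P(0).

Balance equations:
State 0: λ₀P₀ = μ₁P₁ → P₁ = (λ₀/μ₁)P₀ = (4.2/3.0)P₀ = 1.4000P₀
State 1: P₂ = (λ₀λ₁)/(μ₁μ₂)P₀ = (4.2×3.4)/(3.0×7.1)P₀ = 0.6704P₀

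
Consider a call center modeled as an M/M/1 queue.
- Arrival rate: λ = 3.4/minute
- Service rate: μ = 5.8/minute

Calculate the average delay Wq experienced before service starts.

First, compute utilization: ρ = λ/μ = 3.4/5.8 = 0.5862
For M/M/1: Wq = λ/(μ(μ-λ))
Wq = 3.4/(5.8 × (5.8-3.4))
Wq = 3.4/(5.8 × 2.40)
Wq = 0.2443 minutes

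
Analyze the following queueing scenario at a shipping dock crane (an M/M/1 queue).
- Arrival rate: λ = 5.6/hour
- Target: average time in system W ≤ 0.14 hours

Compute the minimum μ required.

For M/M/1: W = 1/(μ-λ)
Need W ≤ 0.14, so 1/(μ-λ) ≤ 0.14
μ - λ ≥ 1/0.14 = 7.1429
μ ≥ 5.6 + 7.1429 = 12.7429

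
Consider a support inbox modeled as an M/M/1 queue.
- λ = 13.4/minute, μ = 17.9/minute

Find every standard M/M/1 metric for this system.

Step 1: ρ = λ/μ = 13.4/17.9 = 0.7486
Step 2: L = λ/(μ-λ) = 13.4/4.50 = 2.9778
Step 3: Lq = λ²/(μ(μ-λ)) = 179.56/(17.9×4.50) = 2.2292
Step 4: W = 1/(μ-λ) = 1/4.50 = 0.222222
Step 5: Wq = λ/(μ(μ-λ)) = 13.4/(17.9×4.50) = 0.1664
Step 6: P(0) = 1-ρ = 0.2514
Verify: L = λW = 13.4×0.222222 = 2.9778 ✔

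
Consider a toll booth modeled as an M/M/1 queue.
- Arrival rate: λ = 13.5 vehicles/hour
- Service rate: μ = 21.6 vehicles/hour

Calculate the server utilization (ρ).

Server utilization: ρ = λ/μ
ρ = 13.5/21.6 = 0.6250
The server is busy 62.50% of the time.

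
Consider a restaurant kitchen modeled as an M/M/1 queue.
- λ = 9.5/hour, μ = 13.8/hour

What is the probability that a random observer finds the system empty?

ρ = λ/μ = 9.5/13.8 = 0.6884
P(0) = 1 - ρ = 1 - 0.6884 = 0.3116
The server is idle 31.16% of the time.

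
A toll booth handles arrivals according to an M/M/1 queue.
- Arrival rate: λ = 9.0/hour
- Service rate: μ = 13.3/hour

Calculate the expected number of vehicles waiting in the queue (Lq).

ρ = λ/μ = 9.0/13.3 = 0.6767
For M/M/1: Lq = λ²/(μ(μ-λ))
Lq = 81.00/(13.3 × 4.30)
Lq = 1.4163 vehicles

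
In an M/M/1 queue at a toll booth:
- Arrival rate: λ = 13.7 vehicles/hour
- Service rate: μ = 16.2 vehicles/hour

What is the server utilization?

Server utilization: ρ = λ/μ
ρ = 13.7/16.2 = 0.8457
The server is busy 84.57% of the time.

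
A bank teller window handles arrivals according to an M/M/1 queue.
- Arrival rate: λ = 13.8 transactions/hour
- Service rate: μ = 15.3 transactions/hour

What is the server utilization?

Server utilization: ρ = λ/μ
ρ = 13.8/15.3 = 0.9020
The server is busy 90.20% of the time.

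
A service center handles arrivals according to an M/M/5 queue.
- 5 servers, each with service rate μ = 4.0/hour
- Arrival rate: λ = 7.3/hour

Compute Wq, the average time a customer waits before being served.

Traffic intensity: ρ = λ/(cμ) = 7.3/(5×4.0) = 0.3650
Since ρ = 0.3650 < 1, system is stable.
Offered load a = λ/μ = cρ = 7.3/4.0 = 1.8250
P₀ = [ Σₙ₌₀^4 aⁿ/n! + a^5/(5!(1-ρ)) ]⁻¹
Σ = a^0/0! + a^1/1! + a^2/2! + a^3/3! + a^4/4! = 1.0000 + 1.8250 + 1.6653 + 1.0131 + 0.4622 = 5.9656
a^5/(5!(1-ρ)) = 20.2448/(120 × 0.6350) = 0.2657
P₀ = 1/(5.9656 + 0.2657) = 0.1605
Lq = P₀·a^5·ρ / (5!(1-ρ)²) = 0.1605 × 20.2448 × 0.3650 / (120 × 0.4032) = 0.02451
Wq = Lq/λ = 0.024508/7.3 = 0.003357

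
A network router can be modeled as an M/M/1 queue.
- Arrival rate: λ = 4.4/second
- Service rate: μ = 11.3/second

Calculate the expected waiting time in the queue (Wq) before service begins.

First, compute utilization: ρ = λ/μ = 4.4/11.3 = 0.3894
For M/M/1: Wq = λ/(μ(μ-λ))
Wq = 4.4/(11.3 × (11.3-4.4))
Wq = 4.4/(11.3 × 6.90)
Wq = 0.05643 seconds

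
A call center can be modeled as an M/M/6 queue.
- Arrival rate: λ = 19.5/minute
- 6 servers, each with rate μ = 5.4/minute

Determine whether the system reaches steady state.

Stability requires ρ = λ/(cμ) < 1
ρ = 19.5/(6 × 5.4) = 19.5/32.40 = 0.6019
Since 0.6019 < 1, the system is STABLE.
The servers are busy 60.19% of the time.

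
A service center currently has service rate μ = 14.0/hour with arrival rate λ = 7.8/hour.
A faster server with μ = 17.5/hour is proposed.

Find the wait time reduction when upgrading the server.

System 1: ρ₁ = 7.8/14.0 = 0.5571, W₁ = 1/(14.0-7.8) = 0.1613
System 2: ρ₂ = 7.8/17.5 = 0.4457, W₂ = 1/(17.5-7.8) = 0.1031
Improvement: (W₁-W₂)/W₁ = (0.1613-0.1031)/0.1613 = 36.08%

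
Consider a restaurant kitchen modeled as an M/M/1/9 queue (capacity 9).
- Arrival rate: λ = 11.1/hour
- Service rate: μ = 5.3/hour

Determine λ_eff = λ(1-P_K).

ρ = λ/μ = 11.1/5.3 = 2.09434
P₀ = (1-ρ)/(1-ρ^(K+1)) = (1-2.09434)/(1-2.09434^10) = -1.0943/-1622.5732 = 0.0006744
P_K = P₀×ρ^K = 0.0006744 × 2.09434^9 = 0.0006744 × 775.2195 = 0.5228
λ_eff = λ(1-P_K) = 11.1 × (1 - 0.522845) = 11.1 × 0.47715 = 5.2964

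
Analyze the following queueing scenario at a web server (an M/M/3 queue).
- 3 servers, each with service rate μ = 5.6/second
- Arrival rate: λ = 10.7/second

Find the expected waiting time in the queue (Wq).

Traffic intensity: ρ = λ/(cμ) = 10.7/(3×5.6) = 0.6369
Since ρ = 0.6369 < 1, system is stable.
Offered load a = λ/μ = cρ = 10.7/5.6 = 1.9107
P₀ = [ Σₙ₌₀^2 aⁿ/n! + a^3/(3!(1-ρ)) ]⁻¹
Σ = a^0/0! + a^1/1! + a^2/2! = 1.0000 + 1.9107 + 1.8254 = 4.7361
a^3/(3!(1-ρ)) = 6.97569/(6 × 0.363095) = 3.2020
P₀ = 1/(4.7361 + 3.2020) = 0.1260
Lq = P₀·a^3·ρ / (3!(1-ρ)²) = 0.12597 × 6.9757 × 0.63690 / (6 × 0.13184) = 0.7075
Wq = Lq/λ = 0.70754/10.7 = 0.06613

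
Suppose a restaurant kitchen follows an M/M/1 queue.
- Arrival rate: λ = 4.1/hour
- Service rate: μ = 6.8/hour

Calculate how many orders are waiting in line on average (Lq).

ρ = λ/μ = 4.1/6.8 = 0.6029
For M/M/1: Lq = λ²/(μ(μ-λ))
Lq = 16.81/(6.8 × 2.70)
Lq = 0.9156 orders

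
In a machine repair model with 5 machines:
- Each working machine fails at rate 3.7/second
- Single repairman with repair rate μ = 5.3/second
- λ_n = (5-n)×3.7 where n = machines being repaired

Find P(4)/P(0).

P(4)/P(0) = ∏_{i=0}^{4-1} λ_i/μ_{i+1}
= (5-0)×3.7/5.3 × (5-1)×3.7/5.3 × (5-2)×3.7/5.3 × (5-3)×3.7/5.3
= 28.5026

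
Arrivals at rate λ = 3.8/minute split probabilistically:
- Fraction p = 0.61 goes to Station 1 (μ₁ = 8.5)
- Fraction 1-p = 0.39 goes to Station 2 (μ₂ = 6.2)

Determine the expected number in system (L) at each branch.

Effective rates: λ₁ = 3.8×0.61 = 2.318, λ₂ = 3.8×0.39 = 1.482
Station 1: ρ₁ = 2.318/8.5 = 0.27271, L₁ = ρ₁/(1-ρ₁) = 0.27271/(1-0.27271) = 0.3750
Station 2: ρ₂ = 1.482/6.2 = 0.2390, L₂ = ρ₂/(1-ρ₂) = 0.2390/(1-0.2390) = 0.3141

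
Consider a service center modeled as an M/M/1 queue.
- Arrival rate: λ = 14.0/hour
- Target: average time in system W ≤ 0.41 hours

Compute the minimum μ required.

For M/M/1: W = 1/(μ-λ)
Need W ≤ 0.41, so 1/(μ-λ) ≤ 0.41
μ - λ ≥ 1/0.41 = 2.4390
μ ≥ 14.0 + 2.4390 = 16.4390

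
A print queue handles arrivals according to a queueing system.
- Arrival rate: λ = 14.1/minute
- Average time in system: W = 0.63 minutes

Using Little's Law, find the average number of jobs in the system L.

Little's Law: L = λW
L = 14.1 × 0.63 = 8.8830 jobs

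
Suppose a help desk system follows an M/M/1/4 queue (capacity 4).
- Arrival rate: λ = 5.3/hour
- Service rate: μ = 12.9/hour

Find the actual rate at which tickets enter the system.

ρ = λ/μ = 5.3/12.9 = 0.41085
P₀ = (1-ρ)/(1-ρ^(K+1)) = (1-0.41085)/(1-0.41085^5) = 0.58915/0.98829 = 0.5961
P_K = P₀×ρ^K = 0.59613 × 0.41085^4 = 0.59613 × 0.028493 = 0.01699
λ_eff = λ(1-P_K) = 5.3 × (1 - 0.01699) = 5.3 × 0.98301 = 5.2100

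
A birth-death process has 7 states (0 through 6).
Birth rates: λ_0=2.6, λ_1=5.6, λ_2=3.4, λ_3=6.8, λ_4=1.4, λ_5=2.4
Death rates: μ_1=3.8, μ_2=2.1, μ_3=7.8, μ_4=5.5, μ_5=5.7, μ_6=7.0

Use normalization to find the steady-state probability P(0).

Ratios P(n)/P(0) = (λ₀···λₙ₋₁)/(μ₁···μₙ):
P(1)/P(0) = (2.6)/(3.8) = 0.6842
P(2)/P(0) = (2.6×5.6)/(3.8×2.1) = 1.8246
P(3)/P(0) = (2.6×5.6×3.4)/(3.8×2.1×7.8) = 0.7953
P(4)/P(0) = (2.6×5.6×3.4×6.8)/(3.8×2.1×7.8×5.5) = 0.9833
P(5)/P(0) = (2.6×5.6×3.4×6.8×1.4)/(3.8×2.1×7.8×5.5×5.7) = 0.2415
P(6)/P(0) = (2.6×5.6×3.4×6.8×1.4×2.4)/(3.8×2.1×7.8×5.5×5.7×7.0) = 0.08280

Normalization: ∑ P(n) = 1
P(0) × (1.0000 + 0.6842 + 1.8246 + 0.7953 + 0.9833 + 0.2415 + 0.08280) = 1
P(0) × 5.6117 = 1
P(0) = 1/5.6117 = 0.1782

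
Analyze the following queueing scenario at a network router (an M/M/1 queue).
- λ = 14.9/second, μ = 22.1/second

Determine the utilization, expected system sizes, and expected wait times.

Step 1: ρ = λ/μ = 14.9/22.1 = 0.6742
Step 2: L = λ/(μ-λ) = 14.9/7.20 = 2.0694
Step 3: Lq = λ²/(μ(μ-λ)) = 222.01/(22.1×7.20) = 1.3952
Step 4: W = 1/(μ-λ) = 1/7.20 = 0.138889
Step 5: Wq = λ/(μ(μ-λ)) = 14.9/(22.1×7.20) = 0.09364
Step 6: P(0) = 1-ρ = 0.3258
Verify: L = λW = 14.9×0.138889 = 2.0694 ✔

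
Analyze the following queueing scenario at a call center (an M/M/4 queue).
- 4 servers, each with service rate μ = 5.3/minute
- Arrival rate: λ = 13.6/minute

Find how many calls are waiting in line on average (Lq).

Traffic intensity: ρ = λ/(cμ) = 13.6/(4×5.3) = 0.6415
Since ρ = 0.6415 < 1, system is stable.
Offered load a = λ/μ = cρ = 13.6/5.3 = 2.5660
P₀ = [ Σₙ₌₀^3 aⁿ/n! + a^4/(4!(1-ρ)) ]⁻¹
Σ = a^0/0! + a^1/1! + a^2/2! + a^3/3! = 1.0000 + 2.5660 + 3.2923 + 2.8160 = 9.6743
a^4/(4!(1-ρ)) = 43.3563/(24 × 0.35849) = 5.0392
P₀ = 1/(9.6743 + 5.0392) = 0.06796
Lq = P₀·a^4·ρ / (4!(1-ρ)²) = 0.06796 × 43.3563 × 0.6415 / (24 × 0.1285) = 0.6129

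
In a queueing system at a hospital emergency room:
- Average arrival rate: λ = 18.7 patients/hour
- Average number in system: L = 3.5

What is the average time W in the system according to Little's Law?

Little's Law: L = λW, so W = L/λ
W = 3.5/18.7 = 0.1872 hours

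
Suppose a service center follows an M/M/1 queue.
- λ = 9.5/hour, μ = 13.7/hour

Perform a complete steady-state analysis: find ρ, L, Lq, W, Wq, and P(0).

Step 1: ρ = λ/μ = 9.5/13.7 = 0.6934
Step 2: L = λ/(μ-λ) = 9.5/4.20 = 2.2619
Step 3: Lq = λ²/(μ(μ-λ)) = 90.25/(13.7×4.20) = 1.5685
Step 4: W = 1/(μ-λ) = 1/4.20 = 0.238095
Step 5: Wq = λ/(μ(μ-λ)) = 9.5/(13.7×4.20) = 0.1651
Step 6: P(0) = 1-ρ = 0.3066
Verify: L = λW = 9.5×0.238095 = 2.2619 ✔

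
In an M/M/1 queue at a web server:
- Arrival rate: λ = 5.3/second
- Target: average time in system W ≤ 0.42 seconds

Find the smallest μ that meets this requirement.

For M/M/1: W = 1/(μ-λ)
Need W ≤ 0.42, so 1/(μ-λ) ≤ 0.42
μ - λ ≥ 1/0.42 = 2.3810
μ ≥ 5.3 + 2.3810 = 7.6810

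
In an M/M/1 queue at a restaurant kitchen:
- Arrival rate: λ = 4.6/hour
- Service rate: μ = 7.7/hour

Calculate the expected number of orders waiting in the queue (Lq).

ρ = λ/μ = 4.6/7.7 = 0.5974
For M/M/1: Lq = λ²/(μ(μ-λ))
Lq = 21.16/(7.7 × 3.10)
Lq = 0.8865 orders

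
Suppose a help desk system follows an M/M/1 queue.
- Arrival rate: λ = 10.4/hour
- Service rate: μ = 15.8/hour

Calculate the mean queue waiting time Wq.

First, compute utilization: ρ = λ/μ = 10.4/15.8 = 0.6582
For M/M/1: Wq = λ/(μ(μ-λ))
Wq = 10.4/(15.8 × (15.8-10.4))
Wq = 10.4/(15.8 × 5.40)
Wq = 0.1219 hours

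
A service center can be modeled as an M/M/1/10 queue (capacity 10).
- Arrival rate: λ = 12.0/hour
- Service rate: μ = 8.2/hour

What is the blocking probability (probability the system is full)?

ρ = λ/μ = 12.0/8.2 = 1.4634
P₀ = (1-ρ)/(1-ρ^(K+1)) = (1-1.4634)/(1-1.4634^11) = -0.4634/-64.9164 = 0.007138
P_K = P₀×ρ^K = 0.007138 × 1.4634^10 = 0.007138 × 45.0433 = 0.3215
Blocking probability = 32.15%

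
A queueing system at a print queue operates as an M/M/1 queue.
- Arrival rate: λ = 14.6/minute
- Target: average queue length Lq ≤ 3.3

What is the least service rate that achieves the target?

For M/M/1: Lq = λ²/(μ(μ-λ))
Need Lq ≤ 3.3, i.e. μ(μ-λ) ≥ λ²/3.3
μ² - 14.6μ - 213.16/3.3 ≥ 0  →  μ² - 14.6μ - 64.59394 ≥ 0
Quadratic formula (positive root): μ = [λ + √(λ² + 4×64.59394)]/2
Discriminant: 213.16 + 4×64.59394 = 471.53576, √471.53576 = 21.71487
μ ≥ (14.6 + 21.71487)/2 = 18.1574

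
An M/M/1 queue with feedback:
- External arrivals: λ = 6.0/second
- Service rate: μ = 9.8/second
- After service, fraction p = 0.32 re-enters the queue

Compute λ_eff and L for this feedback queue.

Effective arrival rate: λ_eff = λ/(1-p) = 6.0/(1-0.32) = 6.0/0.68 = 8.8235
ρ = λ_eff/μ = 8.8235/9.8 = 0.90036
L = ρ/(1-ρ) = 0.90036/(1-0.90036) = 9.0361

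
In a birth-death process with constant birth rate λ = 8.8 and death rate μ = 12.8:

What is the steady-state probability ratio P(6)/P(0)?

For constant rates: P(n)/P(0) = (λ/μ)^n
P(6)/P(0) = (8.8/12.8)^6 = 0.6875^6 = 0.1056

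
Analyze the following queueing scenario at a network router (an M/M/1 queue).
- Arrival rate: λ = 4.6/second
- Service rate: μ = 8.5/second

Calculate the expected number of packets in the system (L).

ρ = λ/μ = 4.6/8.5 = 0.5412
For M/M/1: L = λ/(μ-λ)
L = 4.6/(8.5-4.6) = 4.6/3.90
L = 1.1795 packets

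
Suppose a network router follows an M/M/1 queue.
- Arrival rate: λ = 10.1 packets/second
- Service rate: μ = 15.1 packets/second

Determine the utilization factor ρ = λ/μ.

Server utilization: ρ = λ/μ
ρ = 10.1/15.1 = 0.6689
The server is busy 66.89% of the time.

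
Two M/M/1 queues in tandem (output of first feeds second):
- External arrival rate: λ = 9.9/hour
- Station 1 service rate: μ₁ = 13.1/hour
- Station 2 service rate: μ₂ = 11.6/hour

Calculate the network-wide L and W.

By Jackson's theorem, each station behaves as independent M/M/1.
Station 1: ρ₁ = 9.9/13.1 = 0.7557, L₁ = ρ₁/(1-ρ₁) = λ/(μ₁-λ) = 9.9/3.20 = 3.0938
Station 2: ρ₂ = 9.9/11.6 = 0.8534, L₂ = ρ₂/(1-ρ₂) = λ/(μ₂-λ) = 9.9/1.70 = 5.8235
Total: L = L₁ + L₂ = 3.0938 + 5.8235 = 8.9173
W = L/λ = 8.9173/9.9 = 0.9007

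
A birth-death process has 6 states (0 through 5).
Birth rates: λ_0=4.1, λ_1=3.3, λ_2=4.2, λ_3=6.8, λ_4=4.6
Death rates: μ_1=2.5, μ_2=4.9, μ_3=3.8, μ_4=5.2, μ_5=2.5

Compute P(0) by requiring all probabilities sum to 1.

Ratios P(n)/P(0) = (λ₀···λₙ₋₁)/(μ₁···μₙ):
P(1)/P(0) = (4.1)/(2.5) = 1.64000
P(2)/P(0) = (4.1×3.3)/(2.5×4.9) = 1.10449
P(3)/P(0) = (4.1×3.3×4.2)/(2.5×4.9×3.8) = 1.22075
P(4)/P(0) = (4.1×3.3×4.2×6.8)/(2.5×4.9×3.8×5.2) = 1.59637
P(5)/P(0) = (4.1×3.3×4.2×6.8×4.6)/(2.5×4.9×3.8×5.2×2.5) = 2.93732

Normalization: ∑ P(n) = 1
P(0) × (1.00000 + 1.64000 + 1.10449 + 1.22075 + 1.59637 + 2.93732) = 1
P(0) × 9.4989 = 1
P(0) = 1/9.4989 = 0.1053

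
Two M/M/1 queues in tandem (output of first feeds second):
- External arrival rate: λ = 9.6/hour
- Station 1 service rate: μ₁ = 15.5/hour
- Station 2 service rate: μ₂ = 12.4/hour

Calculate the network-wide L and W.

By Jackson's theorem, each station behaves as independent M/M/1.
Station 1: ρ₁ = 9.6/15.5 = 0.6194, L₁ = ρ₁/(1-ρ₁) = λ/(μ₁-λ) = 9.6/5.90 = 1.6271
Station 2: ρ₂ = 9.6/12.4 = 0.7742, L₂ = ρ₂/(1-ρ₂) = λ/(μ₂-λ) = 9.6/2.80 = 3.4286
Total: L = L₁ + L₂ = 1.6271 + 3.4286 = 5.0557
W = L/λ = 5.0557/9.6 = 0.5266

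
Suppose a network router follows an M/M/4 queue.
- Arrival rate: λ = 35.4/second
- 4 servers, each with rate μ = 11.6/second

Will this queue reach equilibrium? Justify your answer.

Stability requires ρ = λ/(cμ) < 1
ρ = 35.4/(4 × 11.6) = 35.4/46.40 = 0.7629
Since 0.7629 < 1, the system is STABLE.
The servers are busy 76.29% of the time.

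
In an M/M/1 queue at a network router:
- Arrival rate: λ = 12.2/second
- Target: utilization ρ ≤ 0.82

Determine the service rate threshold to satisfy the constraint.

ρ = λ/μ, so μ = λ/ρ
μ ≥ 12.2/0.82 = 14.8780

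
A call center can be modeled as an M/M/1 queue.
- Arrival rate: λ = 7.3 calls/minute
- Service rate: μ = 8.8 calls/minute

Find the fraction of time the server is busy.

Server utilization: ρ = λ/μ
ρ = 7.3/8.8 = 0.8295
The server is busy 82.95% of the time.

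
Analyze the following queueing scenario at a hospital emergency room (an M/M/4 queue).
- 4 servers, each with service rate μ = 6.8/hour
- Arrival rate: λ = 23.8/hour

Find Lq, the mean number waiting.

Traffic intensity: ρ = λ/(cμ) = 23.8/(4×6.8) = 0.8750
Since ρ = 0.8750 < 1, system is stable.
Offered load a = λ/μ = cρ = 23.8/6.8 = 3.5000
P₀ = [ Σₙ₌₀^3 aⁿ/n! + a^4/(4!(1-ρ)) ]⁻¹
Σ = a^0/0! + a^1/1! + a^2/2! + a^3/3! = 1.0000 + 3.5000 + 6.1250 + 7.1458 = 17.7708
a^4/(4!(1-ρ)) = 150.0625/(24 × 0.1250) = 50.0208
P₀ = 1/(17.7708 + 50.0208) = 0.01475
Lq = P₀·a^4·ρ / (4!(1-ρ)²) = 0.014751 × 150.0625 × 0.87500 / (24 × 0.015625) = 5.1650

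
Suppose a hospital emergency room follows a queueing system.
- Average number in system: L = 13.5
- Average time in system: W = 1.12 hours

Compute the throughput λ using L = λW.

Little's Law: L = λW, so λ = L/W
λ = 13.5/1.12 = 12.0536 patients/hour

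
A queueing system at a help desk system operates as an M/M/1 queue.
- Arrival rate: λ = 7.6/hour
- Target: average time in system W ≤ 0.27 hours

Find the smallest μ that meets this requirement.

For M/M/1: W = 1/(μ-λ)
Need W ≤ 0.27, so 1/(μ-λ) ≤ 0.27
μ - λ ≥ 1/0.27 = 3.7037
μ ≥ 7.6 + 3.7037 = 11.3037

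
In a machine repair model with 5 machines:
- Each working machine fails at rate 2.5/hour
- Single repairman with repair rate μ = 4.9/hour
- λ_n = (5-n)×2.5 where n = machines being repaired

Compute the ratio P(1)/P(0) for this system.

P(1)/P(0) = ∏_{i=0}^{1-1} λ_i/μ_{i+1}
= (5-0)×2.5/4.9
= 2.5510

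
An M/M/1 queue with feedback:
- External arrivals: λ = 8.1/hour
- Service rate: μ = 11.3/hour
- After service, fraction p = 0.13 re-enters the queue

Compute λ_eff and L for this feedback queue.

Effective arrival rate: λ_eff = λ/(1-p) = 8.1/(1-0.13) = 8.1/0.87 = 9.31034
ρ = λ_eff/μ = 9.31034/11.3 = 0.823924
L = ρ/(1-ρ) = 0.823924/(1-0.823924) = 4.6794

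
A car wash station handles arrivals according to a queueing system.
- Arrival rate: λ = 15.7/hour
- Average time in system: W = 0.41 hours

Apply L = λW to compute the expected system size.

Little's Law: L = λW
L = 15.7 × 0.41 = 6.4370 cars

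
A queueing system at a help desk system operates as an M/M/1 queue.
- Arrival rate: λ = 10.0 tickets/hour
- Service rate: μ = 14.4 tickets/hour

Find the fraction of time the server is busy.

Server utilization: ρ = λ/μ
ρ = 10.0/14.4 = 0.6944
The server is busy 69.44% of the time.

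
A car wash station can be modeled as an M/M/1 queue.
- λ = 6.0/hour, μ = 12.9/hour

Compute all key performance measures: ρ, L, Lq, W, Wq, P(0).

Step 1: ρ = λ/μ = 6.0/12.9 = 0.4651
Step 2: L = λ/(μ-λ) = 6.0/6.90 = 0.8696
Step 3: Lq = λ²/(μ(μ-λ)) = 36.00/(12.9×6.90) = 0.4044
Step 4: W = 1/(μ-λ) = 1/6.90 = 0.14493
Step 5: Wq = λ/(μ(μ-λ)) = 6.0/(12.9×6.90) = 0.06741
Step 6: P(0) = 1-ρ = 0.5349
Verify: L = λW = 6.0×0.14493 = 0.8696 ✔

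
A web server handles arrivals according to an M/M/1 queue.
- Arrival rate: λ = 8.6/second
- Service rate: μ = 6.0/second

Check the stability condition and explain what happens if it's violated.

Stability requires ρ = λ/(cμ) < 1
ρ = 8.6/(1 × 6.0) = 8.6/6.00 = 1.4333
Since 1.4333 ≥ 1, the system is UNSTABLE.
Queue grows without bound. Need μ > λ = 8.6.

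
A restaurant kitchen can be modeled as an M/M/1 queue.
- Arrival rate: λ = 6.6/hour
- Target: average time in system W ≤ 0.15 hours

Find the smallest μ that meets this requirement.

For M/M/1: W = 1/(μ-λ)
Need W ≤ 0.15, so 1/(μ-λ) ≤ 0.15
μ - λ ≥ 1/0.15 = 6.6667
μ ≥ 6.6 + 6.6667 = 13.2667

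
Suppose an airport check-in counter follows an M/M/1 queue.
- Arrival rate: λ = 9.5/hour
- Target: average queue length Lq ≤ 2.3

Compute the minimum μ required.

For M/M/1: Lq = λ²/(μ(μ-λ))
Need Lq ≤ 2.3, i.e. μ(μ-λ) ≥ λ²/2.3
μ² - 9.5μ - 90.25/2.3 ≥ 0  →  μ² - 9.5μ - 39.23913 ≥ 0
Quadratic formula (positive root): μ = [λ + √(λ² + 4×39.23913)]/2
Discriminant: 90.25 + 4×39.23913 = 247.2065, √247.2065 = 15.7228
μ ≥ (9.5 + 15.7228)/2 = 12.6114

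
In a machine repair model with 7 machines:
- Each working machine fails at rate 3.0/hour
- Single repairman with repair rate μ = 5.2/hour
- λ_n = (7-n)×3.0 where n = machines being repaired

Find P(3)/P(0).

P(3)/P(0) = ∏_{i=0}^{3-1} λ_i/μ_{i+1}
= (7-0)×3.0/5.2 × (7-1)×3.0/5.2 × (7-2)×3.0/5.2
= 40.3249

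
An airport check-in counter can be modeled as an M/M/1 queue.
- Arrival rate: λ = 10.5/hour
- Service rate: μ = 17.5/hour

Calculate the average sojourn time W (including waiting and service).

First, compute utilization: ρ = λ/μ = 10.5/17.5 = 0.6000
For M/M/1: W = 1/(μ-λ)
W = 1/(17.5-10.5) = 1/7.00
W = 0.1429 hours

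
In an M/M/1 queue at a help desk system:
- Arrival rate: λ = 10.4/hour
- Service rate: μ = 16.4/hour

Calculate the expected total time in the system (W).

First, compute utilization: ρ = λ/μ = 10.4/16.4 = 0.6341
For M/M/1: W = 1/(μ-λ)
W = 1/(16.4-10.4) = 1/6.00
W = 0.1667 hours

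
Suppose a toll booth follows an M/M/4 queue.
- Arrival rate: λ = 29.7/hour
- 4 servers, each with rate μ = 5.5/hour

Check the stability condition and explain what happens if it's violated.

Stability requires ρ = λ/(cμ) < 1
ρ = 29.7/(4 × 5.5) = 29.7/22.00 = 1.3500
Since 1.3500 ≥ 1, the system is UNSTABLE.
Need c > λ/μ = 29.7/5.5 = 5.40.
Minimum servers needed: c = 6.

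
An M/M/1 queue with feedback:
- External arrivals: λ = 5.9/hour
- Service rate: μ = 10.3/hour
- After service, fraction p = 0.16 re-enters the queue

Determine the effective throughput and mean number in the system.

Effective arrival rate: λ_eff = λ/(1-p) = 5.9/(1-0.16) = 5.9/0.84 = 7.0238
ρ = λ_eff/μ = 7.0238/10.3 = 0.68192
L = ρ/(1-ρ) = 0.68192/(1-0.68192) = 2.1439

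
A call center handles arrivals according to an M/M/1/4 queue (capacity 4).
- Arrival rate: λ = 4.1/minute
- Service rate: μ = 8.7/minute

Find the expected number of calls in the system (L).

ρ = λ/μ = 4.1/8.7 = 0.47126
P₀ = (1-ρ)/(1-ρ^(K+1)) = (1-0.47126)/(1-0.47126^5) = 0.5287/0.9768 = 0.5413
P_K = P₀×ρ^K = 0.5413 × 0.47126^4 = 0.5413 × 0.04932 = 0.02670
L = ρ[1 - (K+1)ρ^K + Kρ^(K+1)] / [(1-ρ)(1-ρ^(K+1))]
L = 0.47126 × (1 - 5×0.04932 + 4×0.02324) / ((1 - 0.47126) × (1 - 0.02324)) = 0.7723 calls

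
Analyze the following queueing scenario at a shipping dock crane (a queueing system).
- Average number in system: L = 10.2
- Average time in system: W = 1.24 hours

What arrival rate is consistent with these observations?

Little's Law: L = λW, so λ = L/W
λ = 10.2/1.24 = 8.2258 containers/hour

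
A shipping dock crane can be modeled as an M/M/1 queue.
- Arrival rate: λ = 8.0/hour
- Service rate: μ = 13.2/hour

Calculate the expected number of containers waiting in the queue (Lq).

ρ = λ/μ = 8.0/13.2 = 0.6061
For M/M/1: Lq = λ²/(μ(μ-λ))
Lq = 64.00/(13.2 × 5.20)
Lq = 0.9324 containers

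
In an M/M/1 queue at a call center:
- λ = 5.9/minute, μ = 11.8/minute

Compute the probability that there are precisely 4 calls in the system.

ρ = λ/μ = 5.9/11.8 = 0.5000
P(n) = (1-ρ)ρⁿ
P(4) = (1-0.5000) × 0.5000^4
P(4) = 0.5000 × 0.06250
P(4) = 0.03125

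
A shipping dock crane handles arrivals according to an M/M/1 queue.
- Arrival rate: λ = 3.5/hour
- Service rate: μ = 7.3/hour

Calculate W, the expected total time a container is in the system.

First, compute utilization: ρ = λ/μ = 3.5/7.3 = 0.4795
For M/M/1: W = 1/(μ-λ)
W = 1/(7.3-3.5) = 1/3.80
W = 0.2632 hours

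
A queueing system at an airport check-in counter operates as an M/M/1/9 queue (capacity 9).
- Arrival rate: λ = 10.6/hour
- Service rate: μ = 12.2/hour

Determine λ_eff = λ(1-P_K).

ρ = λ/μ = 10.6/12.2 = 0.8688525
P₀ = (1-ρ)/(1-ρ^(K+1)) = (1-0.8688525)/(1-0.8688525^10) = 0.1311/0.7548 = 0.1737
P_K = P₀×ρ^K = 0.173744 × 0.8688525^9 = 0.173744 × 0.282172 = 0.04903
λ_eff = λ(1-P_K) = 10.6 × (1 - 0.04903) = 10.6 × 0.95097 = 10.0803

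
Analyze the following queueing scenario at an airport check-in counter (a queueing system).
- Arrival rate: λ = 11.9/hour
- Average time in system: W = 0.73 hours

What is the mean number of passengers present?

Little's Law: L = λW
L = 11.9 × 0.73 = 8.6870 passengers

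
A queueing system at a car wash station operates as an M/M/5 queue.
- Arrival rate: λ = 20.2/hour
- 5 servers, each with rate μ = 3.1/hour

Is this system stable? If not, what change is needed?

Stability requires ρ = λ/(cμ) < 1
ρ = 20.2/(5 × 3.1) = 20.2/15.50 = 1.3032
Since 1.3032 ≥ 1, the system is UNSTABLE.
Need c > λ/μ = 20.2/3.1 = 6.52.
Minimum servers needed: c = 7.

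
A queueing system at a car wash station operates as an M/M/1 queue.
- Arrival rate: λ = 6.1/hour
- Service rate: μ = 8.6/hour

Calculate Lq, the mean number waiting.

ρ = λ/μ = 6.1/8.6 = 0.7093
For M/M/1: Lq = λ²/(μ(μ-λ))
Lq = 37.21/(8.6 × 2.50)
Lq = 1.7307 cars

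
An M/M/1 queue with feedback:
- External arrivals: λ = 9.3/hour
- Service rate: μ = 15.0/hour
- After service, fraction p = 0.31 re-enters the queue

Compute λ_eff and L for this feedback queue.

Effective arrival rate: λ_eff = λ/(1-p) = 9.3/(1-0.31) = 9.3/0.69 = 13.4783
ρ = λ_eff/μ = 13.4783/15.0 = 0.89855
L = ρ/(1-ρ) = 0.89855/(1-0.89855) = 8.8571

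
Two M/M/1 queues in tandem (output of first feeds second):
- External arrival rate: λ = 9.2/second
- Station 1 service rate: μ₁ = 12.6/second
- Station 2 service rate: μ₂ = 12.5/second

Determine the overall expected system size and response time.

By Jackson's theorem, each station behaves as independent M/M/1.
Station 1: ρ₁ = 9.2/12.6 = 0.7302, L₁ = ρ₁/(1-ρ₁) = λ/(μ₁-λ) = 9.2/3.40 = 2.70588
Station 2: ρ₂ = 9.2/12.5 = 0.7360, L₂ = ρ₂/(1-ρ₂) = λ/(μ₂-λ) = 9.2/3.30 = 2.78788
Total: L = L₁ + L₂ = 2.70588 + 2.78788 = 5.49376
W = L/λ = 5.49376/9.2 = 0.5971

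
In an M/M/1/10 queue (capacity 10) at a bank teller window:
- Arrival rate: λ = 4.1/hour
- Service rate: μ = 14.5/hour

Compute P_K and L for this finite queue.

ρ = λ/μ = 4.1/14.5 = 0.28276
P₀ = (1-ρ)/(1-ρ^(K+1)) = (1-0.28276)/(1-0.28276^11) = 0.7172/1.0000 = 0.7172
P_K = P₀×ρ^K = 0.7172 × 0.28276^10 = 0.7172 × 0.000003267 = 0.000002343
Blocking probability P_10 = 0.000002343 (0.0002343%)
L = ρ[1 - (K+1)ρ^K + Kρ^(K+1)] / [(1-ρ)(1-ρ^(K+1))]
L = 0.28276 × (1 - 11×0.000003267 + 10×9.238e-07) / ((1 - 0.28276) × (1 - 9.238e-07)) = 0.3942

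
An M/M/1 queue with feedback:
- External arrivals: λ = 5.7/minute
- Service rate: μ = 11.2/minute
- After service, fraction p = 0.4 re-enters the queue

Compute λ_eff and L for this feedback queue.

Effective arrival rate: λ_eff = λ/(1-p) = 5.7/(1-0.4) = 5.7/0.60 = 9.5000
ρ = λ_eff/μ = 9.5000/11.2 = 0.848214
L = ρ/(1-ρ) = 0.848214/(1-0.848214) = 5.5882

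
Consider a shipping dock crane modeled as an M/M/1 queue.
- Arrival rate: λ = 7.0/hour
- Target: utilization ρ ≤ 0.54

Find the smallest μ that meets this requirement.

ρ = λ/μ, so μ = λ/ρ
μ ≥ 7.0/0.54 = 12.9630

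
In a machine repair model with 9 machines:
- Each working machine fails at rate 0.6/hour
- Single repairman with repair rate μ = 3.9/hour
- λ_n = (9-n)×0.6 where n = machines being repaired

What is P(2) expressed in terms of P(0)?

P(2)/P(0) = ∏_{i=0}^{2-1} λ_i/μ_{i+1}
= (9-0)×0.6/3.9 × (9-1)×0.6/3.9
= 1.7041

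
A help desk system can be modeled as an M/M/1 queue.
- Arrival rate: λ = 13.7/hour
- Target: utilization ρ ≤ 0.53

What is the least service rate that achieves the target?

ρ = λ/μ, so μ = λ/ρ
μ ≥ 13.7/0.53 = 25.8491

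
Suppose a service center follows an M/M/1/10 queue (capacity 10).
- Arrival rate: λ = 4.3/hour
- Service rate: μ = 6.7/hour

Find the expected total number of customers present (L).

ρ = λ/μ = 4.3/6.7 = 0.64179
P₀ = (1-ρ)/(1-ρ^(K+1)) = (1-0.64179)/(1-0.64179^11) = 0.35821/0.99239 = 0.3610
P_K = P₀×ρ^K = 0.360956 × 0.64179^10 = 0.360956 × 0.0118558 = 0.004279
L = ρ[1 - (K+1)ρ^K + Kρ^(K+1)] / [(1-ρ)(1-ρ^(K+1))]
L = 0.64179 × (1 - 11×0.011856 + 10×0.0076089) / ((1 - 0.64179) × (1 - 0.0076089)) = 1.7073 customers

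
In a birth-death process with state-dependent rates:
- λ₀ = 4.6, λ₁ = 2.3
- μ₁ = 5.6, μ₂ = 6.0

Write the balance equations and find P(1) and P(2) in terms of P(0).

Balance equations:
State 0: λ₀P₀ = μ₁P₁ → P₁ = (λ₀/μ₁)P₀ = (4.6/5.6)P₀ = 0.8214P₀
State 1: P₂ = (λ₀λ₁)/(μ₁μ₂)P₀ = (4.6×2.3)/(5.6×6.0)P₀ = 0.3149P₀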